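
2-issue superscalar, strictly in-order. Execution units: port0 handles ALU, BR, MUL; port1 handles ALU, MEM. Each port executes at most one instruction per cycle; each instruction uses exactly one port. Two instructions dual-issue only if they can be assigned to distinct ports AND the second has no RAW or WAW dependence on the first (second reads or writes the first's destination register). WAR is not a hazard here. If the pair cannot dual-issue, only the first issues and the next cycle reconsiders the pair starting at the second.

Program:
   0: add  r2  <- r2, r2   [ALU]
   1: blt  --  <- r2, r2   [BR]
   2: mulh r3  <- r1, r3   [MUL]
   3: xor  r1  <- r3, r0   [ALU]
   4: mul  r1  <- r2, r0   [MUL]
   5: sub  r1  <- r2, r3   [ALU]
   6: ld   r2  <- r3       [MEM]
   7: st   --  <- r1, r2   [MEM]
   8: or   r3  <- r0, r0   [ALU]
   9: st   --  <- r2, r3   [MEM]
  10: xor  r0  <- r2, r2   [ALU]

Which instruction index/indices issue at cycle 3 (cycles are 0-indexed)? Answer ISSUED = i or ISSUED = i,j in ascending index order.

ISSUED = 3

t=0 i0:add.ALU ; RAW r2
t=1 i1:blt.BR ; no-port BR/MUL
t=2 i2:mulh.MUL ; RAW r3
t=3 i3:xor.ALU ; WAW r1
t=4 i4:mul.MUL ; WAW r1
t=5 i5+i6:sub.ALU;ld.MEM ; pair
t=6 i7+i8:st.MEM;or.ALU ; pair
t=7 i9+i10:st.MEM;xor.ALU ; pair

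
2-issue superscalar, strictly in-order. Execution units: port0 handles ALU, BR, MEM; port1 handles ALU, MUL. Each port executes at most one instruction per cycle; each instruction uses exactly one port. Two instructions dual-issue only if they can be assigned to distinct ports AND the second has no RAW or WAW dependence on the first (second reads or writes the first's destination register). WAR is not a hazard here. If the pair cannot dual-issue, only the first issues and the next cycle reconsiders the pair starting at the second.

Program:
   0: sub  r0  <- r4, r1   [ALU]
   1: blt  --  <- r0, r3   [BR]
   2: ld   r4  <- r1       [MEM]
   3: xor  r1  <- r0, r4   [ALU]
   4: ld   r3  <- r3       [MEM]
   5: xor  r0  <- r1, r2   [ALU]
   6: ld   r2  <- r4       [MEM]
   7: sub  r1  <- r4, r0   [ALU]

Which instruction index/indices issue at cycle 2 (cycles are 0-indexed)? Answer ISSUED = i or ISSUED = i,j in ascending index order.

c0: i0 sub  RAW r0
c1: i1 blt  no-port BR/MEM
c2: i2 ld  RAW r4
c3: i3&i4 xor ld  2-wide
c4: i5&i6 xor ld  2-wide
c5: i7 sub  tail

ISSUED = 2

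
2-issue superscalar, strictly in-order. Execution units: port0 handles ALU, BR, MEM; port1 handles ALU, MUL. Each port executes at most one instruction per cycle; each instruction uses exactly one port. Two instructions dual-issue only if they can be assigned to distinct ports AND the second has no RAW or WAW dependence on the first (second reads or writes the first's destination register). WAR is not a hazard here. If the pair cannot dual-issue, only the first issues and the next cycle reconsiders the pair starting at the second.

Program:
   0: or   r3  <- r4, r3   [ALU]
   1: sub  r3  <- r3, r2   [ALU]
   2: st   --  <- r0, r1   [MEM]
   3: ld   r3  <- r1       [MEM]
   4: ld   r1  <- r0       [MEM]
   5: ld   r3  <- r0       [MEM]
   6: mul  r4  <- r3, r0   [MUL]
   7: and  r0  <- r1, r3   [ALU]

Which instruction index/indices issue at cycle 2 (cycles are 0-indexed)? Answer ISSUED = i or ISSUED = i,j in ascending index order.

ISSUED = 3

  cy0 -> i0 (or.ALU) RAW+WAW r3
  cy1 -> i1,i2 (sub.ALU st.MEM) dual
  cy2 -> i3 (ld.MEM) no-port MEM/MEM
  cy3 -> i4 (ld.MEM) no-port MEM/MEM
  cy4 -> i5 (ld.MEM) RAW r3
  cy5 -> i6,i7 (mul.MUL and.ALU) dual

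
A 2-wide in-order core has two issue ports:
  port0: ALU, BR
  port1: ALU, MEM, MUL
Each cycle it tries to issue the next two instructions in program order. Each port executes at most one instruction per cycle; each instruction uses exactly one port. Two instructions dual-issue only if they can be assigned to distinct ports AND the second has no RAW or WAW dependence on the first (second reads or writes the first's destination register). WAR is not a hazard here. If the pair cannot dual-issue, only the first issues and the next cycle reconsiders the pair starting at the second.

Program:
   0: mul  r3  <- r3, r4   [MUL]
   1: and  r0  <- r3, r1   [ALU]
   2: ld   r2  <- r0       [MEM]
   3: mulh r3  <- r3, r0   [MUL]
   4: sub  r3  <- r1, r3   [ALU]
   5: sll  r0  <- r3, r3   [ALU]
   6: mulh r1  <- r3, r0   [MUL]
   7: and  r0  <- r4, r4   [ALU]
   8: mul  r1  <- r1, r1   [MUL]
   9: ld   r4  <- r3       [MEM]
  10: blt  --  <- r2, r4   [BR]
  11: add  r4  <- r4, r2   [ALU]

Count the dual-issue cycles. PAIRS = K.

c0: i0 mul  RAW r3
c1: i1 and  RAW r0
c2: i2 ld  no-port MEM/MUL
c3: i3 mulh  RAW+WAW r3
c4: i4 sub  RAW r3
c5: i5 sll  RAW r0
c6: i6,i7 mulh/and  dual
c7: i8 mul  no-port MUL/MEM
c8: i9 ld  RAW r4
c9: i10,i11 blt/add  dual

PAIRS = 2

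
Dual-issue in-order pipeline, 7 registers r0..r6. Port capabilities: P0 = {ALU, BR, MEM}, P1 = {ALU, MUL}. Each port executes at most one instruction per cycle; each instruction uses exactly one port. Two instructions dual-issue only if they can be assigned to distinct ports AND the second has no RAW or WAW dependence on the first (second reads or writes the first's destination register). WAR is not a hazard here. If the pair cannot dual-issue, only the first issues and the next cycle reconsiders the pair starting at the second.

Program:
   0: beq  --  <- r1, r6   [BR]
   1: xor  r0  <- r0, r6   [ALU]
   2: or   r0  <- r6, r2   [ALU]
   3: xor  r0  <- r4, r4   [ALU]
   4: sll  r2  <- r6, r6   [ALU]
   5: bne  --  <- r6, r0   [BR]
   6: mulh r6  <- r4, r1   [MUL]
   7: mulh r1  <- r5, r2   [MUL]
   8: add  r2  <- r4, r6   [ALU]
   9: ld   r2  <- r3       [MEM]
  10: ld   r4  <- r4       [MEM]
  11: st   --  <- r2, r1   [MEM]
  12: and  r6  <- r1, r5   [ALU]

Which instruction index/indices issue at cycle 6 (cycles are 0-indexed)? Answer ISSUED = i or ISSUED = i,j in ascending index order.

#0 head=0: beq.BR xor.ALU i0,i1 pair
#1 head=2: or.ALU i2 WAW r0
#2 head=3: xor.ALU sll.ALU i3,i4 pair
#3 head=5: bne.BR mulh.MUL i5,i6 pair
#4 head=7: mulh.MUL add.ALU i7,i8 pair
#5 head=9: ld.MEM i9 no-port MEM/MEM
#6 head=10: ld.MEM i10 no-port MEM/MEM
#7 head=11: st.MEM and.ALU i11,i12 pair

ISSUED = 10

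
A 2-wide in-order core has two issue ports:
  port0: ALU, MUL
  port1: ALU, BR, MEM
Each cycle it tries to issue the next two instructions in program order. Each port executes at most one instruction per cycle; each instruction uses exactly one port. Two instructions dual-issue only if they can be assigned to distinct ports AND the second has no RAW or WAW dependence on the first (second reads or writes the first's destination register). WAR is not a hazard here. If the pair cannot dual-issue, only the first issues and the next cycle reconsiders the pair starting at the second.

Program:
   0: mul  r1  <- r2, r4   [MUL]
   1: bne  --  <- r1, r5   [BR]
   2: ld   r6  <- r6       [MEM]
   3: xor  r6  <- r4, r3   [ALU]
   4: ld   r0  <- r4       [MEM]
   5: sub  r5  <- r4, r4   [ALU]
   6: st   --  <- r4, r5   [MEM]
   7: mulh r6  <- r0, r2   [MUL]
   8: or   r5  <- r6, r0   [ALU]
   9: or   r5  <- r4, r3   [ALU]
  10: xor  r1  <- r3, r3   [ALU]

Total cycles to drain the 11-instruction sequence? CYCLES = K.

t=0 i0:mul.MUL ; RAW r1
t=1 i1:bne.BR ; no-port BR/MEM
t=2 i2:ld.MEM ; WAW r6
t=3 i3,i4:xor.ALU ld.MEM ; pair
t=4 i5:sub.ALU ; RAW r5
t=5 i6,i7:st.MEM mulh.MUL ; pair
t=6 i8:or.ALU ; WAW r5
t=7 i9,i10:or.ALU xor.ALU ; pair

CYCLES = 8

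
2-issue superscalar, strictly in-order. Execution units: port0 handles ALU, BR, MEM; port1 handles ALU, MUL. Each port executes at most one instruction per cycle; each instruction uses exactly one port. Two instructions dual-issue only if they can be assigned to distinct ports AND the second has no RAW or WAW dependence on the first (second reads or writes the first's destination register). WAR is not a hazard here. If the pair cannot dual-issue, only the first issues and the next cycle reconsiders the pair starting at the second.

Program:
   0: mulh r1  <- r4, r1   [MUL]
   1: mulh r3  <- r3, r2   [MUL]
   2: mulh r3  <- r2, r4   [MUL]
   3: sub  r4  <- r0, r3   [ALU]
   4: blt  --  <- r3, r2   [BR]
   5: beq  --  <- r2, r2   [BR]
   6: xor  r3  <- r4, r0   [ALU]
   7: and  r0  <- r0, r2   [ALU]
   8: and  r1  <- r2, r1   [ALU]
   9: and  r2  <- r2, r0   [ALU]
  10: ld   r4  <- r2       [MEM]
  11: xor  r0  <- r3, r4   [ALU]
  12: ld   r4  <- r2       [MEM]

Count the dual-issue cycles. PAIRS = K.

PAIRS = 4

c0: i0 mulh  no-port MUL/MUL
c1: i1 mulh  no-port MUL/MUL
c2: i2 mulh  RAW r3
c3: i3+i4 sub blt  2-wide
c4: i5+i6 beq xor  2-wide
c5: i7+i8 and and  2-wide
c6: i9 and  RAW r2
c7: i10 ld  RAW r4
c8: i11+i12 xor ld  2-wide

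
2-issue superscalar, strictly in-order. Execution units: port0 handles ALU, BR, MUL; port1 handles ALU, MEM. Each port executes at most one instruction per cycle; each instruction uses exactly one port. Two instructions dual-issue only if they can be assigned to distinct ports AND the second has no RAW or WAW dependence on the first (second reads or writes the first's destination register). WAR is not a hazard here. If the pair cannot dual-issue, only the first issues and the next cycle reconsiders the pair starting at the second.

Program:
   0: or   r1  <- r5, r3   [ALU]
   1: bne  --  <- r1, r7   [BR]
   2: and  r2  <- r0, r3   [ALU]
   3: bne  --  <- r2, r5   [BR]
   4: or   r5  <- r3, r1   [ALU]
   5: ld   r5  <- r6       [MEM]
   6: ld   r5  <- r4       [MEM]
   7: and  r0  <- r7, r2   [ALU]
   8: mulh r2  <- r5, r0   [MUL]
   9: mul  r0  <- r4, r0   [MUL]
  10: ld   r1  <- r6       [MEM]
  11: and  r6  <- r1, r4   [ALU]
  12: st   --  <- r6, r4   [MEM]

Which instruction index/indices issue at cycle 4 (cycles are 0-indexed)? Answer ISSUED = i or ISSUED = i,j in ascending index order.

ISSUED = 6,7

c0: i0 or  RAW r1
c1: i1/i2 bne and  pair
c2: i3/i4 bne or  pair
c3: i5 ld  no-port MEM/MEM
c4: i6/i7 ld and  pair
c5: i8 mulh  no-port MUL/MUL
c6: i9/i10 mul ld  pair
c7: i11 and  RAW r6
c8: i12 st  tail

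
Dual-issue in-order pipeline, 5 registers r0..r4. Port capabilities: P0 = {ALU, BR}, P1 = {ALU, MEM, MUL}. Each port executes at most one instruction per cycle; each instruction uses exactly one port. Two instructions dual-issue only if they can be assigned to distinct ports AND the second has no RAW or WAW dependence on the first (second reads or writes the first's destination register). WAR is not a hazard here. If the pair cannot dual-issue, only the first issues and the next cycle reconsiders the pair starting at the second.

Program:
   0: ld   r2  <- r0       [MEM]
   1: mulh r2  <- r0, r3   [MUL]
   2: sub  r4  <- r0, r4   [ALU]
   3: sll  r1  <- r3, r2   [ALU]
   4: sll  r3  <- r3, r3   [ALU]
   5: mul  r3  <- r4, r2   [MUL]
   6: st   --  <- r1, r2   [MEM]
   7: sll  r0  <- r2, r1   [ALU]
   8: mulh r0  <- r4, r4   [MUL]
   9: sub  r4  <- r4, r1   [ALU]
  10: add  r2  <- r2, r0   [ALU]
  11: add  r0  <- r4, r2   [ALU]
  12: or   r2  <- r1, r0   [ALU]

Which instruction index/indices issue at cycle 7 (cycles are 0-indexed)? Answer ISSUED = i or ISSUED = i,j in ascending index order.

ISSUED = 11

#0 head=0: ld.MEM i0 no-port MEM/MUL
#1 head=1: mulh.MUL+sub.ALU i1&i2 2-wide
#2 head=3: sll.ALU+sll.ALU i3&i4 2-wide
#3 head=5: mul.MUL i5 no-port MUL/MEM
#4 head=6: st.MEM+sll.ALU i6&i7 2-wide
#5 head=8: mulh.MUL+sub.ALU i8&i9 2-wide
#6 head=10: add.ALU i10 RAW r2
#7 head=11: add.ALU i11 RAW r0
#8 head=12: or.ALU i12 tail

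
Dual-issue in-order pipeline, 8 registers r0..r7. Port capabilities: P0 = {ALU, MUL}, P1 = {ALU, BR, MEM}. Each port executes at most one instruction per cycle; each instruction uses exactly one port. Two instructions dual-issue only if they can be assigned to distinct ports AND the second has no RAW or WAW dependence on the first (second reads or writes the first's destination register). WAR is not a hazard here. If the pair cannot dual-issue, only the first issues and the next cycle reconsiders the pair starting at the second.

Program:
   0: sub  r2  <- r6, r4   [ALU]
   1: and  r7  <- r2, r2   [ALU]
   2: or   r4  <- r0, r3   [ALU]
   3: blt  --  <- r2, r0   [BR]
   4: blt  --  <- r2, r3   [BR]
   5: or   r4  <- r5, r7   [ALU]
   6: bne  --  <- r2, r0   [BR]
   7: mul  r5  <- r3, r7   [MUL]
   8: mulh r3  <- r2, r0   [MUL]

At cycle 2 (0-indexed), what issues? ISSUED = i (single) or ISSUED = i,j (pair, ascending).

ISSUED = 3

  cy0 -> i0 (sub) RAW r2
  cy1 -> i1,i2 (and/or) pair
  cy2 -> i3 (blt) no-port BR/BR
  cy3 -> i4,i5 (blt/or) pair
  cy4 -> i6,i7 (bne/mul) pair
  cy5 -> i8 (mulh) tail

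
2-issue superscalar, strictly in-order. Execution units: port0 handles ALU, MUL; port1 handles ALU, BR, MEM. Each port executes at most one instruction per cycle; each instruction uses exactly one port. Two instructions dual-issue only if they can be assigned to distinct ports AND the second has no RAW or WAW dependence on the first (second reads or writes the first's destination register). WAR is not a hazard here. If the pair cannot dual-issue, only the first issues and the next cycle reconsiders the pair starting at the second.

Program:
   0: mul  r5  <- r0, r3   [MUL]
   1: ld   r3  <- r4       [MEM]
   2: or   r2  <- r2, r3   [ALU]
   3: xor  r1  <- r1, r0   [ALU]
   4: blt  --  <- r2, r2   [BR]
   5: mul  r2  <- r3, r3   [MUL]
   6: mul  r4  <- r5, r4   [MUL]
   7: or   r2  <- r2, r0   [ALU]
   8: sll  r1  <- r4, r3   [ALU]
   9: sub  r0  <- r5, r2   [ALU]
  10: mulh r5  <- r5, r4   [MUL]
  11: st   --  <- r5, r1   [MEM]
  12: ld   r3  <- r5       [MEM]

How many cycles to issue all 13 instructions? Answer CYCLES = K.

c0: i0/i1 mul.MUL ld.MEM  dual
c1: i2/i3 or.ALU xor.ALU  dual
c2: i4/i5 blt.BR mul.MUL  dual
c3: i6/i7 mul.MUL or.ALU  dual
c4: i8/i9 sll.ALU sub.ALU  dual
c5: i10 mulh.MUL  RAW r5
c6: i11 st.MEM  no-port MEM/MEM
c7: i12 ld.MEM  tail

CYCLES = 8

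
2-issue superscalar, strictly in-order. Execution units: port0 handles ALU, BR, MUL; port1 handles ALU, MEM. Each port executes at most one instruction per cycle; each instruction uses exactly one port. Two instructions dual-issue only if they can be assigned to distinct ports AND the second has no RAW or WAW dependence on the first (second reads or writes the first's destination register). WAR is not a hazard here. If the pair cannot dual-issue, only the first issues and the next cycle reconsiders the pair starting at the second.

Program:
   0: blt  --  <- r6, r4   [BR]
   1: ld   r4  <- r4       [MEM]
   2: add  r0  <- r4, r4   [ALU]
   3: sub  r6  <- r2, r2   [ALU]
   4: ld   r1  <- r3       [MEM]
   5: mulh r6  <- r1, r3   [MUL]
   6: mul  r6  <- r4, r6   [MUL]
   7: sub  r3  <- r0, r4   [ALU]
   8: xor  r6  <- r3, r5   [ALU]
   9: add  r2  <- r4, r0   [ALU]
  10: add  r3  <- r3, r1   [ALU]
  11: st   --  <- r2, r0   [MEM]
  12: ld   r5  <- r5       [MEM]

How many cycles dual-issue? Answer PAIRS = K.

#0 head=0: blt+ld i0/i1 pair
#1 head=2: add+sub i2/i3 pair
#2 head=4: ld i4 RAW r1
#3 head=5: mulh i5 no-port MUL/MUL
#4 head=6: mul+sub i6/i7 pair
#5 head=8: xor+add i8/i9 pair
#6 head=10: add+st i10/i11 pair
#7 head=12: ld i12 tail

PAIRS = 5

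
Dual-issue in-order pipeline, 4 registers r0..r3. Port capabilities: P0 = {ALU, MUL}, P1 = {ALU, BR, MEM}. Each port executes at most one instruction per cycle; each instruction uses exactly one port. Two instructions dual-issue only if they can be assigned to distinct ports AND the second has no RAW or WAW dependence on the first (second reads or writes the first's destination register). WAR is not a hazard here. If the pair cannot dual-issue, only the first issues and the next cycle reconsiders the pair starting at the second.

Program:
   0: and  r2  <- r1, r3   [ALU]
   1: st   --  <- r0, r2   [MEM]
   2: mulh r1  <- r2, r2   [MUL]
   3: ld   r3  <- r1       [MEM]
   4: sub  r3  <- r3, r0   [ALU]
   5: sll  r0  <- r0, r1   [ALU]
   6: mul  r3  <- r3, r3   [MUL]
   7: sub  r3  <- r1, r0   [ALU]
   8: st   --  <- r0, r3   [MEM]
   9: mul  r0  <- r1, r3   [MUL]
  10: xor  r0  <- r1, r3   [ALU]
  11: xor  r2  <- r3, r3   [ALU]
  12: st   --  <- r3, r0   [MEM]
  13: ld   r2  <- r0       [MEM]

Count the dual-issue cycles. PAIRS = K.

0. and.ALU @i0  | RAW r2
1. st.MEM+mulh.MUL @i1+i2  | 2-wide
2. ld.MEM @i3  | RAW+WAW r3
3. sub.ALU+sll.ALU @i4+i5  | 2-wide
4. mul.MUL @i6  | WAW r3
5. sub.ALU @i7  | RAW r3
6. st.MEM+mul.MUL @i8+i9  | 2-wide
7. xor.ALU+xor.ALU @i10+i11  | 2-wide
8. st.MEM @i12  | no-port MEM/MEM
9. ld.MEM @i13  | tail

PAIRS = 4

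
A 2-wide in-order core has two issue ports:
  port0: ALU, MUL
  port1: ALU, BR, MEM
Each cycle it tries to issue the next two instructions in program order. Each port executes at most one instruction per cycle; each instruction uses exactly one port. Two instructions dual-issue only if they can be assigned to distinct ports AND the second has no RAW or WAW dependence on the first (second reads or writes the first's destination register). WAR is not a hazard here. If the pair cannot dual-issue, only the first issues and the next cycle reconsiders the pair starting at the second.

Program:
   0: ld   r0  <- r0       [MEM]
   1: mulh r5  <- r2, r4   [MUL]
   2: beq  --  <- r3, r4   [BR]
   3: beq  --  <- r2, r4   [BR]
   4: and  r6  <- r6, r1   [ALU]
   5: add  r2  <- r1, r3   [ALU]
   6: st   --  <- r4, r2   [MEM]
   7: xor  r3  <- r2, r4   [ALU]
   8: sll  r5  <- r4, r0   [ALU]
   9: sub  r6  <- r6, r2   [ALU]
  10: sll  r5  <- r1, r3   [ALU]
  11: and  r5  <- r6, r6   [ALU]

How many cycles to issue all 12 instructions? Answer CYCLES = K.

CYCLES = 8

t=0 i0+i1:ld.MEM/mulh.MUL ; pair
t=1 i2:beq.BR ; no-port BR/BR
t=2 i3+i4:beq.BR/and.ALU ; pair
t=3 i5:add.ALU ; RAW r2
t=4 i6+i7:st.MEM/xor.ALU ; pair
t=5 i8+i9:sll.ALU/sub.ALU ; pair
t=6 i10:sll.ALU ; WAW r5
t=7 i11:and.ALU ; tail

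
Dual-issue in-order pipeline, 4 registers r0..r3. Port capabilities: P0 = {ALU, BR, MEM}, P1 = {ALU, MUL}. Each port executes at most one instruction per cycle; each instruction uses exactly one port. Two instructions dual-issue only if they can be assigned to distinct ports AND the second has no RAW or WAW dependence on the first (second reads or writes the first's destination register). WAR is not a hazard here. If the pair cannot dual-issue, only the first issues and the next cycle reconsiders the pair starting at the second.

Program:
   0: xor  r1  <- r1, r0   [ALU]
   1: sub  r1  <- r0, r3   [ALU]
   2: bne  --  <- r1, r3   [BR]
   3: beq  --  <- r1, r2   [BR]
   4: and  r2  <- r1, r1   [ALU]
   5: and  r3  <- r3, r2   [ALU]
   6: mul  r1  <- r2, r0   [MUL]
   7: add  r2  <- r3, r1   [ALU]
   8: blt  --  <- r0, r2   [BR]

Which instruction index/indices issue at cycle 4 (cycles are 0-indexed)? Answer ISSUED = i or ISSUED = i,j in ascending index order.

ISSUED = 5,6

t=0 i0:xor ; WAW r1
t=1 i1:sub ; RAW r1
t=2 i2:bne ; no-port BR/BR
t=3 i3&i4:beq/and ; pair
t=4 i5&i6:and/mul ; pair
t=5 i7:add ; RAW r2
t=6 i8:blt ; tail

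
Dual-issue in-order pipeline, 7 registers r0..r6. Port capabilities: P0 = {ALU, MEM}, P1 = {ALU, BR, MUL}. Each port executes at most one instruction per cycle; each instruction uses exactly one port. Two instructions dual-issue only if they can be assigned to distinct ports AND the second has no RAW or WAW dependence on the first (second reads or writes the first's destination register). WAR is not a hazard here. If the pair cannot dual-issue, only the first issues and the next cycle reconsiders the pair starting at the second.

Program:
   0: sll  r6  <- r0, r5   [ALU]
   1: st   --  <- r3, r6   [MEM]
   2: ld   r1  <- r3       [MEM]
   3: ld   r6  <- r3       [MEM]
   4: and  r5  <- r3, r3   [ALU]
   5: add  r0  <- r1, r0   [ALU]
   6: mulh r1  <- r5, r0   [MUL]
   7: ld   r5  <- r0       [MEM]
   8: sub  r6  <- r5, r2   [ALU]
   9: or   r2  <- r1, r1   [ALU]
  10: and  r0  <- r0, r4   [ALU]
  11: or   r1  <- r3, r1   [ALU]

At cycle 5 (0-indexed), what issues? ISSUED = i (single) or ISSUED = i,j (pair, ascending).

ISSUED = 6,7

#0 head=0: sll i0 RAW r6
#1 head=1: st i1 no-port MEM/MEM
#2 head=2: ld i2 no-port MEM/MEM
#3 head=3: ld+and i3,i4 2-wide
#4 head=5: add i5 RAW r0
#5 head=6: mulh+ld i6,i7 2-wide
#6 head=8: sub+or i8,i9 2-wide
#7 head=10: and+or i10,i11 2-wide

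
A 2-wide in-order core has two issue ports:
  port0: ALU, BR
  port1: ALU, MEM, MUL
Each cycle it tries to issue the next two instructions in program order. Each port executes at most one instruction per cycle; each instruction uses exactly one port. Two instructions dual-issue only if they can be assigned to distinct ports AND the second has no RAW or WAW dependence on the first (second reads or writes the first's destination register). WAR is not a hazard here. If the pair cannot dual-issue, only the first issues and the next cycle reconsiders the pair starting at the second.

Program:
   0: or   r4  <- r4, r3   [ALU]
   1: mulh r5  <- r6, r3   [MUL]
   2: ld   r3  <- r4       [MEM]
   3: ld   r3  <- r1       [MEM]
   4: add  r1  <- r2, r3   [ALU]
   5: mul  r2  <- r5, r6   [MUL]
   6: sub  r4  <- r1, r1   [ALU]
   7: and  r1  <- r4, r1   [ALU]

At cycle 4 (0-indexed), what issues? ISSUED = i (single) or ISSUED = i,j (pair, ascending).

ISSUED = 6

#0 head=0: or/mulh i0&i1 dual
#1 head=2: ld i2 no-port MEM/MEM
#2 head=3: ld i3 RAW r3
#3 head=4: add/mul i4&i5 dual
#4 head=6: sub i6 RAW r4
#5 head=7: and i7 tail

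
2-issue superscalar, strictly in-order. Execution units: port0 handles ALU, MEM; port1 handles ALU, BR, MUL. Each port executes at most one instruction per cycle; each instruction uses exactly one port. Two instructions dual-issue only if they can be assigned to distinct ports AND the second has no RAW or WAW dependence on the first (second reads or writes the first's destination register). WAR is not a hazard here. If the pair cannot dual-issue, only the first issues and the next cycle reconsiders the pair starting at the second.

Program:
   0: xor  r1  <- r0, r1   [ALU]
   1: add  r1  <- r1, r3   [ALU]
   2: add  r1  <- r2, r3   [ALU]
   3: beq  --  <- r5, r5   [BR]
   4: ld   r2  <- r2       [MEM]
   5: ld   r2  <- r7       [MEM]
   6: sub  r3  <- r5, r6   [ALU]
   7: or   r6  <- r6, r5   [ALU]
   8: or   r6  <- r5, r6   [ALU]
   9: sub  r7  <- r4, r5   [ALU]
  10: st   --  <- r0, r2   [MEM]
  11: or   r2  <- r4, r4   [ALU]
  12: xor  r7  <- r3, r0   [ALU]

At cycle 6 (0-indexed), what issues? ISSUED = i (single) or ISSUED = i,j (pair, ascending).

ISSUED = 8,9

c0: i0 xor  RAW+WAW r1
c1: i1 add  WAW r1
c2: i2&i3 add/beq  dual
c3: i4 ld  no-port MEM/MEM
c4: i5&i6 ld/sub  dual
c5: i7 or  RAW+WAW r6
c6: i8&i9 or/sub  dual
c7: i10&i11 st/or  dual
c8: i12 xor  tail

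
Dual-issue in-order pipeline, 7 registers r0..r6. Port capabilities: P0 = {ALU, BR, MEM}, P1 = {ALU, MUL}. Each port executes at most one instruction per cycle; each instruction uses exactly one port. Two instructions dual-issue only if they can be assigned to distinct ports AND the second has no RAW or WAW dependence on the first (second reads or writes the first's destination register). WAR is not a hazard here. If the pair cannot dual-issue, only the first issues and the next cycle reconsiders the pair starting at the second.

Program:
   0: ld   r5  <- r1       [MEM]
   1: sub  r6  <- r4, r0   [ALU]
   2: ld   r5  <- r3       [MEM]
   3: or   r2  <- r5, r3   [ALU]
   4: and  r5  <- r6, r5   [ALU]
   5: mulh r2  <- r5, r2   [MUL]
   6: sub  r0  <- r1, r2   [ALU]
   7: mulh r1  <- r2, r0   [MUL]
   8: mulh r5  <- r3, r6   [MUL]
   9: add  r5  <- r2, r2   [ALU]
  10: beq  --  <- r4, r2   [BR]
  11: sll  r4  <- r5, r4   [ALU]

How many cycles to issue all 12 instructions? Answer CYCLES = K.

CYCLES = 9

0. ld.MEM;sub.ALU @i0&i1  | 2-wide
1. ld.MEM @i2  | RAW r5
2. or.ALU;and.ALU @i3&i4  | 2-wide
3. mulh.MUL @i5  | RAW r2
4. sub.ALU @i6  | RAW r0
5. mulh.MUL @i7  | no-port MUL/MUL
6. mulh.MUL @i8  | WAW r5
7. add.ALU;beq.BR @i9&i10  | 2-wide
8. sll.ALU @i11  | tail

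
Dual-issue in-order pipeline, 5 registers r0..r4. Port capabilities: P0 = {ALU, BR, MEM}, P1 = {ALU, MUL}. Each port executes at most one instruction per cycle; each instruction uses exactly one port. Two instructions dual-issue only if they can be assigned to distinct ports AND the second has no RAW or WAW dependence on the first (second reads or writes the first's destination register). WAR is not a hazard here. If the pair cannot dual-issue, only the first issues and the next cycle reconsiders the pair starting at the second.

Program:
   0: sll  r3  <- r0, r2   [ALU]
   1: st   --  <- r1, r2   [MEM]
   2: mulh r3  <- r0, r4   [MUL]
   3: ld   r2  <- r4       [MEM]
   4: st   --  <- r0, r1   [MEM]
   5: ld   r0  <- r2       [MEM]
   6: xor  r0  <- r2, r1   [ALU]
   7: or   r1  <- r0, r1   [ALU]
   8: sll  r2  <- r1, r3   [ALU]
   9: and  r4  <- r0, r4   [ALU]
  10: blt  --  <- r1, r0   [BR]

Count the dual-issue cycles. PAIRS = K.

PAIRS = 3

0. sll.ALU+st.MEM @i0,i1  | 2-wide
1. mulh.MUL+ld.MEM @i2,i3  | 2-wide
2. st.MEM @i4  | no-port MEM/MEM
3. ld.MEM @i5  | WAW r0
4. xor.ALU @i6  | RAW r0
5. or.ALU @i7  | RAW r1
6. sll.ALU+and.ALU @i8,i9  | 2-wide
7. blt.BR @i10  | tail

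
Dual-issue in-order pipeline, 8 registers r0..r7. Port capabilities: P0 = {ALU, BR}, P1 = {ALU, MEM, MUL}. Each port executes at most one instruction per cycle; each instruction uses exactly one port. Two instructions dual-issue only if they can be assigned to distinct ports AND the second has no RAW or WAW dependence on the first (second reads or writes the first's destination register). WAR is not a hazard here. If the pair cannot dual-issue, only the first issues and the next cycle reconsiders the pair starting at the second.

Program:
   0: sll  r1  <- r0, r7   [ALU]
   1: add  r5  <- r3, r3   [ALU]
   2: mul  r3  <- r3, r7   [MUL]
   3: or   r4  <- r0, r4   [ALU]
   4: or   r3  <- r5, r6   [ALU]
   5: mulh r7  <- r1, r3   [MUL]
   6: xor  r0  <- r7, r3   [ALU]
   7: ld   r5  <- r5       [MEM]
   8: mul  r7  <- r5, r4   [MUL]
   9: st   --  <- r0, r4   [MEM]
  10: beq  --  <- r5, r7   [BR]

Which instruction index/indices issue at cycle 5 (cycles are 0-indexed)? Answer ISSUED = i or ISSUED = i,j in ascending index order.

#0 head=0: sll/add i0,i1 2-wide
#1 head=2: mul/or i2,i3 2-wide
#2 head=4: or i4 RAW r3
#3 head=5: mulh i5 RAW r7
#4 head=6: xor/ld i6,i7 2-wide
#5 head=8: mul i8 no-port MUL/MEM
#6 head=9: st/beq i9,i10 2-wide

ISSUED = 8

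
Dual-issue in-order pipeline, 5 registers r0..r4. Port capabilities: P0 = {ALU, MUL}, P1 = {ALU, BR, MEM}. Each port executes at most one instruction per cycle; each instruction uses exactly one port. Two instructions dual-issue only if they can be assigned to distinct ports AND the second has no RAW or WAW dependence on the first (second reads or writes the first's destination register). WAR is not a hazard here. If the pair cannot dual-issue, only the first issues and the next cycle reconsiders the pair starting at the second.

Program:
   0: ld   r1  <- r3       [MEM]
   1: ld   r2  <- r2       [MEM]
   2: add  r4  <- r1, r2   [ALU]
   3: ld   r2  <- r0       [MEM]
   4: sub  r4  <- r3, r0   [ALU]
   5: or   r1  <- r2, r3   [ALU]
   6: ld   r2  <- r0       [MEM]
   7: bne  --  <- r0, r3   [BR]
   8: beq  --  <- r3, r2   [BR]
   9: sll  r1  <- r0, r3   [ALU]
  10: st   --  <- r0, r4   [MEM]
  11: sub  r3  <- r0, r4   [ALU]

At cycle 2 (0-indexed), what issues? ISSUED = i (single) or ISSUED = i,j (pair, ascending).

ISSUED = 2,3

0. ld @i0  | no-port MEM/MEM
1. ld @i1  | RAW r2
2. add;ld @i2/i3  | 2-wide
3. sub;or @i4/i5  | 2-wide
4. ld @i6  | no-port MEM/BR
5. bne @i7  | no-port BR/BR
6. beq;sll @i8/i9  | 2-wide
7. st;sub @i10/i11  | 2-wide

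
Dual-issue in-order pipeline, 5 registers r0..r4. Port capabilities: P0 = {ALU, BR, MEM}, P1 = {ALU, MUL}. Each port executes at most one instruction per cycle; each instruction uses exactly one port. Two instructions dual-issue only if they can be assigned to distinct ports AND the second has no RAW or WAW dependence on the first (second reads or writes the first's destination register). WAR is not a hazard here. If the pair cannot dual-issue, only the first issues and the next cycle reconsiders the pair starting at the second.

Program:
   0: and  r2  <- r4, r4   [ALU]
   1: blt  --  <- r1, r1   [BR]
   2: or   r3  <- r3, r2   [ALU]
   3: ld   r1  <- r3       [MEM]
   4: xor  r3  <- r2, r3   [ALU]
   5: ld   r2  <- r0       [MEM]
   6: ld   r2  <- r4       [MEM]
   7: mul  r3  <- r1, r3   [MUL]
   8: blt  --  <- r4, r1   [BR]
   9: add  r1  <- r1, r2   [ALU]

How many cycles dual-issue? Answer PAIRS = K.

PAIRS = 4

#0 head=0: and.ALU blt.BR i0+i1 2-wide
#1 head=2: or.ALU i2 RAW r3
#2 head=3: ld.MEM xor.ALU i3+i4 2-wide
#3 head=5: ld.MEM i5 no-port MEM/MEM
#4 head=6: ld.MEM mul.MUL i6+i7 2-wide
#5 head=8: blt.BR add.ALU i8+i9 2-wide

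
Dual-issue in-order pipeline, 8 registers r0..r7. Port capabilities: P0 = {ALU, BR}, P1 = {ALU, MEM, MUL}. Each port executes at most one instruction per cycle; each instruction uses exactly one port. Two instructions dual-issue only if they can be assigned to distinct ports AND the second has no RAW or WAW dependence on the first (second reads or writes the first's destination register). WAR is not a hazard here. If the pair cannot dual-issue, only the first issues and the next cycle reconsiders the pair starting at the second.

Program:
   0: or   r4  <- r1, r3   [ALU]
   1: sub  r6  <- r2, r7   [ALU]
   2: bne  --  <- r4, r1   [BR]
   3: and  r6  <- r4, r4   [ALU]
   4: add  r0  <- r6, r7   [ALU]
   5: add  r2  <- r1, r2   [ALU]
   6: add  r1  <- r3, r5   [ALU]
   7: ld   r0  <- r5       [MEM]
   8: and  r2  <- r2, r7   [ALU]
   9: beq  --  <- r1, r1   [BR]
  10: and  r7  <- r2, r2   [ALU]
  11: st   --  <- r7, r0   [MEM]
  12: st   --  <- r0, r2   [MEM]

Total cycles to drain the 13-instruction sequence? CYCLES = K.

[0] i0&i1  or.ALU;sub.ALU  -- pair
[1] i2&i3  bne.BR;and.ALU  -- pair
[2] i4&i5  add.ALU;add.ALU  -- pair
[3] i6&i7  add.ALU;ld.MEM  -- pair
[4] i8&i9  and.ALU;beq.BR  -- pair
[5] i10  and.ALU  -- RAW r7
[6] i11  st.MEM  -- no-port MEM/MEM
[7] i12  st.MEM  -- tail

CYCLES = 8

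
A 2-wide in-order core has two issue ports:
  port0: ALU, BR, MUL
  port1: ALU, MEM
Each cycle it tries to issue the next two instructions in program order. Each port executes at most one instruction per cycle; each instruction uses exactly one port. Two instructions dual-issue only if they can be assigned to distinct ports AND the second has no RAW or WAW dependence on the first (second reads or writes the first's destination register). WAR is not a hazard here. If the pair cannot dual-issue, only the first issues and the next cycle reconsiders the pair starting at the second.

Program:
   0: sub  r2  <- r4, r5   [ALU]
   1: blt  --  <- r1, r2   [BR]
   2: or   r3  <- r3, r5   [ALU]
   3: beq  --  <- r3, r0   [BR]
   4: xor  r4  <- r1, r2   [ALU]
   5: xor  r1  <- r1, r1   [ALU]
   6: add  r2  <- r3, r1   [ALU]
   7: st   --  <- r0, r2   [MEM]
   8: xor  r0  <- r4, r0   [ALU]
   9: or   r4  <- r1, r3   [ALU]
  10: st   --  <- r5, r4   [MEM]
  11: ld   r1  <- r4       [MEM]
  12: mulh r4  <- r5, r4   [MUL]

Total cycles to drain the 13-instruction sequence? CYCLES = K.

#0 head=0: sub.ALU i0 RAW r2
#1 head=1: blt.BR/or.ALU i1+i2 2-wide
#2 head=3: beq.BR/xor.ALU i3+i4 2-wide
#3 head=5: xor.ALU i5 RAW r1
#4 head=6: add.ALU i6 RAW r2
#5 head=7: st.MEM/xor.ALU i7+i8 2-wide
#6 head=9: or.ALU i9 RAW r4
#7 head=10: st.MEM i10 no-port MEM/MEM
#8 head=11: ld.MEM/mulh.MUL i11+i12 2-wide

CYCLES = 9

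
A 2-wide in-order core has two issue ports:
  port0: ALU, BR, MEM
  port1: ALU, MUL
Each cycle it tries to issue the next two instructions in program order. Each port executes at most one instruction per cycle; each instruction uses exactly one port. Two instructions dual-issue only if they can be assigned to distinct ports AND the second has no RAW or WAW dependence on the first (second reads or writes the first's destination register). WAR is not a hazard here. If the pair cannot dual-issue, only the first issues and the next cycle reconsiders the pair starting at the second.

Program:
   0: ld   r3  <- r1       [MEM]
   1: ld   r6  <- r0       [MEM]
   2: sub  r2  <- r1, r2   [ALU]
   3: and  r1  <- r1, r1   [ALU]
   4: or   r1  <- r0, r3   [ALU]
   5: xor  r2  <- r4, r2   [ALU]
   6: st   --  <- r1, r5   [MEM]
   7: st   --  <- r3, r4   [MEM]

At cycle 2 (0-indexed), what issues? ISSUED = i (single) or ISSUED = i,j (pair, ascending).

ISSUED = 3

t=0 i0:ld.MEM ; no-port MEM/MEM
t=1 i1/i2:ld.MEM sub.ALU ; 2-wide
t=2 i3:and.ALU ; WAW r1
t=3 i4/i5:or.ALU xor.ALU ; 2-wide
t=4 i6:st.MEM ; no-port MEM/MEM
t=5 i7:st.MEM ; tail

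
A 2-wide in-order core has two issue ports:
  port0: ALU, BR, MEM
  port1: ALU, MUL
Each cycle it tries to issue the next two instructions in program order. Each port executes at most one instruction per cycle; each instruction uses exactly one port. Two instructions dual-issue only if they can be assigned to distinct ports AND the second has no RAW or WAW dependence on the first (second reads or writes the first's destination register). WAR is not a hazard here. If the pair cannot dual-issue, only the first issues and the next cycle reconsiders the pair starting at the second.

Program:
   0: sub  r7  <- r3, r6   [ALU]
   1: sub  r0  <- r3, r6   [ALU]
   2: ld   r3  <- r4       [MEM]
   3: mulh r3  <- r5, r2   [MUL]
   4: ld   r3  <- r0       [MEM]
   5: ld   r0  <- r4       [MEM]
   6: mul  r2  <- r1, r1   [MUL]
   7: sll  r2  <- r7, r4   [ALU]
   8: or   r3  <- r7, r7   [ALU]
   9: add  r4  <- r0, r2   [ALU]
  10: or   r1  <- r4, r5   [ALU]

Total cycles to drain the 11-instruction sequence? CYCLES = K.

CYCLES = 8

[0] i0/i1  sub sub  -- pair
[1] i2  ld  -- WAW r3
[2] i3  mulh  -- WAW r3
[3] i4  ld  -- no-port MEM/MEM
[4] i5/i6  ld mul  -- pair
[5] i7/i8  sll or  -- pair
[6] i9  add  -- RAW r4
[7] i10  or  -- tail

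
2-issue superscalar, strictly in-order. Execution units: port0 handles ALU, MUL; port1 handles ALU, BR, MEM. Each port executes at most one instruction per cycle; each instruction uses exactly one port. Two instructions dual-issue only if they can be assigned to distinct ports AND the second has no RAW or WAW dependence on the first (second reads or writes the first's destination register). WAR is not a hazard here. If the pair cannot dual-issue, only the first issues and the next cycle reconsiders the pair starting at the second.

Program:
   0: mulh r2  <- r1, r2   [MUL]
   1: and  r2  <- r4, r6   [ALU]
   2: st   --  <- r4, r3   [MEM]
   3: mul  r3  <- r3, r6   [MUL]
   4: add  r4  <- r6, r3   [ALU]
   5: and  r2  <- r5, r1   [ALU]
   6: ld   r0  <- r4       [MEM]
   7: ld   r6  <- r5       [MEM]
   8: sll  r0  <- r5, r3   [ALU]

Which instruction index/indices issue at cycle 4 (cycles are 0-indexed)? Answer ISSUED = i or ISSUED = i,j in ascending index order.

ISSUED = 6

[0] i0  mulh.MUL  -- WAW r2
[1] i1/i2  and.ALU/st.MEM  -- 2-wide
[2] i3  mul.MUL  -- RAW r3
[3] i4/i5  add.ALU/and.ALU  -- 2-wide
[4] i6  ld.MEM  -- no-port MEM/MEM
[5] i7/i8  ld.MEM/sll.ALU  -- 2-wide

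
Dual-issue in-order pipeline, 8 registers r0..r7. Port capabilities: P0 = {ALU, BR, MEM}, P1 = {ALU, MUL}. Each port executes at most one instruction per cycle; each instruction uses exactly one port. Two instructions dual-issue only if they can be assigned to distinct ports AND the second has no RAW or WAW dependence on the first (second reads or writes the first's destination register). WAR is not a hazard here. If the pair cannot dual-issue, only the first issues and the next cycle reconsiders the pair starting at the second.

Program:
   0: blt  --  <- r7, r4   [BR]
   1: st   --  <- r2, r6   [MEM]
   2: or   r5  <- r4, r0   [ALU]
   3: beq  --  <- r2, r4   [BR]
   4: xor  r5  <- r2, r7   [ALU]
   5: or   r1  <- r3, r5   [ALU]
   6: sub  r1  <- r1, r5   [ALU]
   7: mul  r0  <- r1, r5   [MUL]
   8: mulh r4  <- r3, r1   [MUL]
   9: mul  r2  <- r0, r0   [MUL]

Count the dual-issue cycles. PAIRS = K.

  cy0 -> i0 (blt.BR) no-port BR/MEM
  cy1 -> i1,i2 (st.MEM+or.ALU) dual
  cy2 -> i3,i4 (beq.BR+xor.ALU) dual
  cy3 -> i5 (or.ALU) RAW+WAW r1
  cy4 -> i6 (sub.ALU) RAW r1
  cy5 -> i7 (mul.MUL) no-port MUL/MUL
  cy6 -> i8 (mulh.MUL) no-port MUL/MUL
  cy7 -> i9 (mul.MUL) tail

PAIRS = 2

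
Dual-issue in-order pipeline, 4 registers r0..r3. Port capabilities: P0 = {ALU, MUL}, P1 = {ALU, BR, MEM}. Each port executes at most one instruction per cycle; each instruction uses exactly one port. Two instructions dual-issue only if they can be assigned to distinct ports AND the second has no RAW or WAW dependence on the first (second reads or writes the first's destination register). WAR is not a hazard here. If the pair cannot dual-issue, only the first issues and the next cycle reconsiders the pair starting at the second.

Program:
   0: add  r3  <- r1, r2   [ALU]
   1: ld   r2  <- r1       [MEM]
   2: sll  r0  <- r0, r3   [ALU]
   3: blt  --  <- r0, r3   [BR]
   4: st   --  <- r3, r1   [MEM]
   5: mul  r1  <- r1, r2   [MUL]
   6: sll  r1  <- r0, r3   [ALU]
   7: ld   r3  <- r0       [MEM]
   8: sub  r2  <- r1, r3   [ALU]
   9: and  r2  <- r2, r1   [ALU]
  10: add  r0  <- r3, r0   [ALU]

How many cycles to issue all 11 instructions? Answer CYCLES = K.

CYCLES = 7

0. add ld @i0&i1  | 2-wide
1. sll @i2  | RAW r0
2. blt @i3  | no-port BR/MEM
3. st mul @i4&i5  | 2-wide
4. sll ld @i6&i7  | 2-wide
5. sub @i8  | RAW+WAW r2
6. and add @i9&i10  | 2-wide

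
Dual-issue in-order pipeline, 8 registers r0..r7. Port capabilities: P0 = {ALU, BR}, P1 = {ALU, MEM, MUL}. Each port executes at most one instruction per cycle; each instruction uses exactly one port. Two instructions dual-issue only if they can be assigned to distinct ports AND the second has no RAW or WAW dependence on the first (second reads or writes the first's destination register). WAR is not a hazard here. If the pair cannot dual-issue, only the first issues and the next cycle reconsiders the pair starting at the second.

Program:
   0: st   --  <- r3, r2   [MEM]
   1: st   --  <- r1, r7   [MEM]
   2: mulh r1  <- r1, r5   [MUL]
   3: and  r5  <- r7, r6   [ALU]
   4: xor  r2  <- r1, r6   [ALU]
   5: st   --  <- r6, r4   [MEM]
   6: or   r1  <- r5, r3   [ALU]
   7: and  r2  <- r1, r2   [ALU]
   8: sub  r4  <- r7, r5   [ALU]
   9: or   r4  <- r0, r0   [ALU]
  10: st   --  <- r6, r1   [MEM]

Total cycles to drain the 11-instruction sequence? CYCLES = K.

CYCLES = 7

c0: i0 st.MEM  no-port MEM/MEM
c1: i1 st.MEM  no-port MEM/MUL
c2: i2+i3 mulh.MUL;and.ALU  dual
c3: i4+i5 xor.ALU;st.MEM  dual
c4: i6 or.ALU  RAW r1
c5: i7+i8 and.ALU;sub.ALU  dual
c6: i9+i10 or.ALU;st.MEM  dual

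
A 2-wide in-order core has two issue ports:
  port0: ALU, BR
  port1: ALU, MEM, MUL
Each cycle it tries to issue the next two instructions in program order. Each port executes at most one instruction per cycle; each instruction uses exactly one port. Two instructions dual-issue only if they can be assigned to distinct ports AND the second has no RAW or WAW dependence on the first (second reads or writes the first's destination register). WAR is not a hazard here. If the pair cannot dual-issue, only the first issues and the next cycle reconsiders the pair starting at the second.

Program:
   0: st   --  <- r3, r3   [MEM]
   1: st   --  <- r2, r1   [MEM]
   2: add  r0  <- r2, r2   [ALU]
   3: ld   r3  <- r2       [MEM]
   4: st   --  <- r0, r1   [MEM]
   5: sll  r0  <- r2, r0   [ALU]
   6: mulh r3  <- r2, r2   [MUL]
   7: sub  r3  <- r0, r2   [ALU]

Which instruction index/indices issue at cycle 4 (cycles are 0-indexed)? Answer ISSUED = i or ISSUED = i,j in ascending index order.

ISSUED = 6

[0] i0  st  -- no-port MEM/MEM
[1] i1+i2  st add  -- 2-wide
[2] i3  ld  -- no-port MEM/MEM
[3] i4+i5  st sll  -- 2-wide
[4] i6  mulh  -- WAW r3
[5] i7  sub  -- tail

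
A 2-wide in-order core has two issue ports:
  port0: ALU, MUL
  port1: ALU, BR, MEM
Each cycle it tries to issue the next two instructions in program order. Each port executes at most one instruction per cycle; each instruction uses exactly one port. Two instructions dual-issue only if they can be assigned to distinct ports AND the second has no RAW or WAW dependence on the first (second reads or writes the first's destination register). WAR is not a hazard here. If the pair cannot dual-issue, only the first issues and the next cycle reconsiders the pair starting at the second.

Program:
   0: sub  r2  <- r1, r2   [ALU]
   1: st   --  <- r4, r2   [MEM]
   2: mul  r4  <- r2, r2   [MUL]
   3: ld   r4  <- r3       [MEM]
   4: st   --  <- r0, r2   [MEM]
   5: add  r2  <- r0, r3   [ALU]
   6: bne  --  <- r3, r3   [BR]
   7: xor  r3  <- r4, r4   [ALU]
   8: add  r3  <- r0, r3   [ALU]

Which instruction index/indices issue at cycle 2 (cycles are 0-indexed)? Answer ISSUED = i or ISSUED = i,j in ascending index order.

ISSUED = 3

0. sub @i0  | RAW r2
1. st+mul @i1&i2  | 2-wide
2. ld @i3  | no-port MEM/MEM
3. st+add @i4&i5  | 2-wide
4. bne+xor @i6&i7  | 2-wide
5. add @i8  | tail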